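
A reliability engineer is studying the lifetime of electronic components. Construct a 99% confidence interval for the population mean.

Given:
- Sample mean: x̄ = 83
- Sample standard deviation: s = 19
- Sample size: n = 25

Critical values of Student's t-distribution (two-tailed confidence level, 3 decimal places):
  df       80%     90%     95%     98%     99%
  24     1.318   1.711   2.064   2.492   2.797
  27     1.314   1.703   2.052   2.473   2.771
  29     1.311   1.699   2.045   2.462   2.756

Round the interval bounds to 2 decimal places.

The population standard deviation σ is unknown (only the sample standard deviation s is given), so use a t-interval with df = n - 1 = 25 - 1 = 24.

For 99% confidence with df = 24, t* = 2.797 (from t-table)

Standard error: SE = s/√n = 19/√25 = 3.800000

Margin of error: E = t* × SE = 2.797 × 3.800000 = 10.6286

T-interval: x̄ ± E = 83 ± 10.6286 = (72.3714, 93.6286)

Rounded to 2 decimal places:

(72.37, 93.63)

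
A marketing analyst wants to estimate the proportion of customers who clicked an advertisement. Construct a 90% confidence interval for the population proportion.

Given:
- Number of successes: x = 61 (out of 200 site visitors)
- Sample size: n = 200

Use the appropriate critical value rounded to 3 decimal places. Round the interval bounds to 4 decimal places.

Sample proportion: p̂ = 61/200 = 0.305000

Check conditions for normal approximation:
  np̂ = 61 ≥ 10 ✓
  n(1-p̂) = 139 ≥ 10 ✓

The sample is large enough, so use a z-interval (normal approximation) for the proportion.

For 90% confidence, z* = 1.645 (from standard normal table)

Standard error: SE = √(p̂(1-p̂)/n) = √(0.305000×0.695000/200) = 0.03255572

Margin of error: E = z* × SE = 1.645 × 0.03255572 = 0.053554

Z-interval: p̂ ± E = 0.305000 ± 0.053554 = (0.251446, 0.358554)

Rounded to 4 decimal places:

(0.2514, 0.3586)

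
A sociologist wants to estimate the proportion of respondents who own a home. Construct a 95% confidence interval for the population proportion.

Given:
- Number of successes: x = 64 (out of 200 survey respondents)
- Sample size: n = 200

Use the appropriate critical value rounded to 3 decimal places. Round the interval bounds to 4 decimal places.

Sample proportion: p̂ = 64/200 = 0.3200000

Check conditions for normal approximation:
  np̂ = 64 ≥ 10 ✓
  n(1-p̂) = 136 ≥ 10 ✓

The sample is large enough, so use a z-interval (normal approximation) for the proportion.

For 95% confidence, z* = 1.96 (from standard normal table)

Standard error: SE = √(p̂(1-p̂)/n) = √(0.3200000×0.6800000/200) = 0.032984845

Margin of error: E = z* × SE = 1.96 × 0.032984845 = 0.0646503

Z-interval: p̂ ± E = 0.3200000 ± 0.0646503 = (0.2553497, 0.3846503)

Rounded to 4 decimal places:

(0.2553, 0.3847)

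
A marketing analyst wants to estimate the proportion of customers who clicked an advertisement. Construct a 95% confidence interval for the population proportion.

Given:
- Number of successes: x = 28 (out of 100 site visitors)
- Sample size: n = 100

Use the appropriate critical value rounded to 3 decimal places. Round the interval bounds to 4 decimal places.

Sample proportion: p̂ = 28/100 = 0.280000

Check conditions for normal approximation:
  np̂ = 28 ≥ 10 ✓
  n(1-p̂) = 72 ≥ 10 ✓

The sample is large enough, so use a z-interval (normal approximation) for the proportion.

For 95% confidence, z* = 1.96 (from standard normal table)

Standard error: SE = √(p̂(1-p̂)/n) = √(0.280000×0.720000/100) = 0.04489989

Margin of error: E = z* × SE = 1.96 × 0.04489989 = 0.088004

Z-interval: p̂ ± E = 0.280000 ± 0.088004 = (0.191996, 0.368004)

Rounded to 4 decimal places:

(0.1920, 0.3680)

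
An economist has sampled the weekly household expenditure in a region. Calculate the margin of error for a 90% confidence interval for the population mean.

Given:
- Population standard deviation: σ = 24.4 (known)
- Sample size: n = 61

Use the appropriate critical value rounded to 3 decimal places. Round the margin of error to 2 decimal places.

The population standard deviation σ is known, so use the z-interval margin of error formula.

For 90% confidence, z* = 1.645 (from standard normal table)

Margin of error formula for z-interval: E = z* × σ/√n

E = 1.645 × 24.4/√61
  = 1.645 × 3.124100
  = 5.1391

Rounded to 2 decimal places:

5.14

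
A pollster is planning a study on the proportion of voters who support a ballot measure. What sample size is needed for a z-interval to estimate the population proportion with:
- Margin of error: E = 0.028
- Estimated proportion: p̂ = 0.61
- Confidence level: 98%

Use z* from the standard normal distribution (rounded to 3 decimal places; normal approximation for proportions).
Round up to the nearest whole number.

Using z* for proportion z-interval (normal approximation).

For 98% confidence, z* = 2.326 (from standard normal table)

Sample size formula for proportion z-interval: n = z*²p̂(1-p̂)/E²

n = 2.326² × 0.61 × 0.39 / 0.028²
  = 5.410276 × 0.2379 / 0.000784
  = 1641.7151

Round up to the nearest whole number: n = 1642

1642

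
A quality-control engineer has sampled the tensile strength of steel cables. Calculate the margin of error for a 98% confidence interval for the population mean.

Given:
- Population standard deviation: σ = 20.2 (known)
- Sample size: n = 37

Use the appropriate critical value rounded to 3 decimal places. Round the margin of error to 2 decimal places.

The population standard deviation σ is known, so use the z-interval margin of error formula.

For 98% confidence, z* = 2.326 (from standard normal table)

Margin of error formula for z-interval: E = z* × σ/√n

E = 2.326 × 20.2/√37
  = 2.326 × 3.320860
  = 7.7243

Rounded to 2 decimal places:

7.72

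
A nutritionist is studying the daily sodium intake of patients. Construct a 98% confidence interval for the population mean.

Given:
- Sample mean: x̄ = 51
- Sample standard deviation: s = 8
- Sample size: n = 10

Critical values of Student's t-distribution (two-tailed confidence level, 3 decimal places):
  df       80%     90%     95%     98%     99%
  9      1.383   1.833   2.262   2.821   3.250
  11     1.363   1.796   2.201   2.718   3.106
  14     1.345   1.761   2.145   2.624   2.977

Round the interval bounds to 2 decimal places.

The population standard deviation σ is unknown (only the sample standard deviation s is given), so use a t-interval with df = n - 1 = 10 - 1 = 9.

For 98% confidence with df = 9, t* = 2.821 (from t-table)

Standard error: SE = s/√n = 8/√10 = 2.529822

Margin of error: E = t* × SE = 2.821 × 2.529822 = 7.1366

T-interval: x̄ ± E = 51 ± 7.1366 = (43.8634, 58.1366)

Rounded to 2 decimal places:

(43.86, 58.14)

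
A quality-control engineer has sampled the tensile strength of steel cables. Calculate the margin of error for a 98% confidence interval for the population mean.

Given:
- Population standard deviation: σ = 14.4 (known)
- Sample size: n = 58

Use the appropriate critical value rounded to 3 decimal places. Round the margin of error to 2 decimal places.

The population standard deviation σ is known, so use the z-interval margin of error formula.

For 98% confidence, z* = 2.326 (from standard normal table)

Margin of error formula for z-interval: E = z* × σ/√n

E = 2.326 × 14.4/√58
  = 2.326 × 1.890813
  = 4.3980

Rounded to 2 decimal places:

4.40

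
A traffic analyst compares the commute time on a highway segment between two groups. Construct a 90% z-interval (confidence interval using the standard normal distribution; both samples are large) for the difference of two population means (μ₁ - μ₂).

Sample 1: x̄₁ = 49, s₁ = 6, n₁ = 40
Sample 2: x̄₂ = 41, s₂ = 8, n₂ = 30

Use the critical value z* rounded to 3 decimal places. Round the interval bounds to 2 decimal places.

Both samples are large (n₁ = 40 ≥ 30, n₂ = 30 ≥ 30), so a z-interval for the difference of means applies.

Point estimate: x̄₁ - x̄₂ = 49 - 41 = 8

Standard error: SE = √(s₁²/n₁ + s₂²/n₂)
= √(6²/40 + 8²/30)
= √(0.9000000 + 2.1333333)
= 1.7416467

For 90% confidence, z* = 1.645 (from standard normal table)
Margin of error: E = z* × SE = 1.645 × 1.7416467 = 2.86501

Z-interval: (x̄₁ - x̄₂) ± E = 8 ± 2.86501 = (5.13499, 10.86501)

Rounded to 2 decimal places:

(5.13, 10.87)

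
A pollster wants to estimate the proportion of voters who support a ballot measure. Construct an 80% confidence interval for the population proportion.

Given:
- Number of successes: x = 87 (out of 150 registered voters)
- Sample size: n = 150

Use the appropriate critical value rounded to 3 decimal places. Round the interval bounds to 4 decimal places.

Sample proportion: p̂ = 87/150 = 0.580000

Check conditions for normal approximation:
  np̂ = 87 ≥ 10 ✓
  n(1-p̂) = 63 ≥ 10 ✓

The sample is large enough, so use a z-interval (normal approximation) for the proportion.

For 80% confidence, z* = 1.282 (from standard normal table)

Standard error: SE = √(p̂(1-p̂)/n) = √(0.580000×0.420000/150) = 0.04029888

Margin of error: E = z* × SE = 1.282 × 0.04029888 = 0.051663

Z-interval: p̂ ± E = 0.580000 ± 0.051663 = (0.528337, 0.631663)

Rounded to 4 decimal places:

(0.5283, 0.6317)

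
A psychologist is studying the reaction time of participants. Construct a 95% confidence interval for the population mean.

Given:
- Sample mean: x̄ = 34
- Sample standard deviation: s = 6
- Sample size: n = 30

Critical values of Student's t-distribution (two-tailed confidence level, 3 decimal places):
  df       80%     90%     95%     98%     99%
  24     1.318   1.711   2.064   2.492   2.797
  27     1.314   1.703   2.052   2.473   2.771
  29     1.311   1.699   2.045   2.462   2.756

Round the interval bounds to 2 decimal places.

The population standard deviation σ is unknown (only the sample standard deviation s is given), so use a t-interval with df = n - 1 = 30 - 1 = 29.

For 95% confidence with df = 29, t* = 2.045 (from t-table)

Standard error: SE = s/√n = 6/√30 = 1.095445

Margin of error: E = t* × SE = 2.045 × 1.095445 = 2.2402

T-interval: x̄ ± E = 34 ± 2.2402 = (31.7598, 36.2402)

Rounded to 2 decimal places:

(31.76, 36.24)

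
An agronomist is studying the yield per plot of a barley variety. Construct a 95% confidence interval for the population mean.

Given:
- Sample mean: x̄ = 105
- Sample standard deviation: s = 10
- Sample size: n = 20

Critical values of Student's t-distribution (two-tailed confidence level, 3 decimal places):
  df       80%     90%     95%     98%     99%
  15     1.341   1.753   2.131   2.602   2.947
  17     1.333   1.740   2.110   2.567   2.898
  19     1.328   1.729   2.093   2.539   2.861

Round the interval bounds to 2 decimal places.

The population standard deviation σ is unknown (only the sample standard deviation s is given), so use a t-interval with df = n - 1 = 20 - 1 = 19.

For 95% confidence with df = 19, t* = 2.093 (from t-table)

Standard error: SE = s/√n = 10/√20 = 2.236068

Margin of error: E = t* × SE = 2.093 × 2.236068 = 4.6801

T-interval: x̄ ± E = 105 ± 4.6801 = (100.3199, 109.6801)

Rounded to 2 decimal places:

(100.32, 109.68)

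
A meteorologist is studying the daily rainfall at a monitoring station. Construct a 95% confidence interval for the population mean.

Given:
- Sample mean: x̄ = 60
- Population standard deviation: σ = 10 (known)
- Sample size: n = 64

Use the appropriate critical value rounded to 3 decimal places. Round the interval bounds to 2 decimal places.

The population standard deviation σ is known, so use a z-interval (standard normal critical value).

For 95% confidence, z* = 1.96 (from standard normal table)

Standard error: SE = σ/√n = 10/√64 = 1.250000

Margin of error: E = z* × SE = 1.96 × 1.250000 = 2.4500

Z-interval: x̄ ± E = 60 ± 2.4500 = (57.5500, 62.4500)

Rounded to 2 decimal places:

(57.55, 62.45)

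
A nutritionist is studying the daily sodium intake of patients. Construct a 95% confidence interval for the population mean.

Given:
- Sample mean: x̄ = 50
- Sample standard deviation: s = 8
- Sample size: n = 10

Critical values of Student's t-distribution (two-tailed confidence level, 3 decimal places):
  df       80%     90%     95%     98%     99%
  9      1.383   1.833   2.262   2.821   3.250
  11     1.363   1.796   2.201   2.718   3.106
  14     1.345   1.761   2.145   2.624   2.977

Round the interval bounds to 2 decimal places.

The population standard deviation σ is unknown (only the sample standard deviation s is given), so use a t-interval with df = n - 1 = 10 - 1 = 9.

For 95% confidence with df = 9, t* = 2.262 (from t-table)

Standard error: SE = s/√n = 8/√10 = 2.529822

Margin of error: E = t* × SE = 2.262 × 2.529822 = 5.7225

T-interval: x̄ ± E = 50 ± 5.7225 = (44.2775, 55.7225)

Rounded to 2 decimal places:

(44.28, 55.72)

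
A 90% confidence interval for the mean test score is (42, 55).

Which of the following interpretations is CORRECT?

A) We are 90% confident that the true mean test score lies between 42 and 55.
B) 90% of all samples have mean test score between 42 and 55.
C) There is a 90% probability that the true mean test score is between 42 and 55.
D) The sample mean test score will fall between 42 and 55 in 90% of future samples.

A confidence interval represents our confidence in the procedure, not a probability statement about the parameter.

Key concept: If we repeated this sampling process many times and computed a 90% CI each time, about 90% of those intervals would contain the true population parameter.

For this specific interval (42, 55):
- Midpoint (point estimate): 48.5
- Margin of error: 6.5

The correct interpretation is the one stating confidence that the true parameter lies in the interval — option A.

A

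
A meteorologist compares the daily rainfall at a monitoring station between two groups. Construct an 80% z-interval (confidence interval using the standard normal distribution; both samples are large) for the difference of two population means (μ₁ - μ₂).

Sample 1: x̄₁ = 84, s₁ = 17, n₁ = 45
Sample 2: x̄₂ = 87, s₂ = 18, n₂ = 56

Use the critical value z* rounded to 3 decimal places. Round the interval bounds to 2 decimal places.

Both samples are large (n₁ = 45 ≥ 30, n₂ = 56 ≥ 30), so a z-interval for the difference of means applies.

Point estimate: x̄₁ - x̄₂ = 84 - 87 = -3

Standard error: SE = √(s₁²/n₁ + s₂²/n₂)
= √(17²/45 + 18²/56)
= √(6.422222 + 5.785714)
= 3.493986

For 80% confidence, z* = 1.282 (from standard normal table)
Margin of error: E = z* × SE = 1.282 × 3.493986 = 4.4793

Z-interval: (x̄₁ - x̄₂) ± E = -3 ± 4.4793 = (-7.4793, 1.4793)

Rounded to 2 decimal places:

(-7.48, 1.48)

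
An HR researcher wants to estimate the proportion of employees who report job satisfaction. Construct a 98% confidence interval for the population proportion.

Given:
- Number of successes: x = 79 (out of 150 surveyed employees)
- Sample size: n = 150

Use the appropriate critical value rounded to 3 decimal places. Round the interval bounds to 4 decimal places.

Sample proportion: p̂ = 79/150 = 0.526667

Check conditions for normal approximation:
  np̂ = 79 ≥ 10 ✓
  n(1-p̂) = 71 ≥ 10 ✓

The sample is large enough, so use a z-interval (normal approximation) for the proportion.

For 98% confidence, z* = 2.326 (from standard normal table)

Standard error: SE = √(p̂(1-p̂)/n) = √(0.526667×0.473333/150) = 0.04076673

Margin of error: E = z* × SE = 2.326 × 0.04076673 = 0.094823

Z-interval: p̂ ± E = 0.526667 ± 0.094823 = (0.431843, 0.621490)

Rounded to 4 decimal places:

(0.4318, 0.6215)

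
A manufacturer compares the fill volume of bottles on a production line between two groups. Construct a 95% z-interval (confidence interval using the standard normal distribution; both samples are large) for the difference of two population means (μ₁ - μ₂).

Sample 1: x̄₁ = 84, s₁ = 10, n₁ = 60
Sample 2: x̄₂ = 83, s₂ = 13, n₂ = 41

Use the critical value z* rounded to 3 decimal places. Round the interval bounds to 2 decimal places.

Both samples are large (n₁ = 60 ≥ 30, n₂ = 41 ≥ 30), so a z-interval for the difference of means applies.

Point estimate: x̄₁ - x̄₂ = 84 - 83 = 1

Standard error: SE = √(s₁²/n₁ + s₂²/n₂)
= √(10²/60 + 13²/41)
= √(1.666667 + 4.121951)
= 2.405955

For 95% confidence, z* = 1.96 (from standard normal table)
Margin of error: E = z* × SE = 1.96 × 2.405955 = 4.7157

Z-interval: (x̄₁ - x̄₂) ± E = 1 ± 4.7157 = (-3.7157, 5.7157)

Rounded to 2 decimal places:

(-3.72, 5.72)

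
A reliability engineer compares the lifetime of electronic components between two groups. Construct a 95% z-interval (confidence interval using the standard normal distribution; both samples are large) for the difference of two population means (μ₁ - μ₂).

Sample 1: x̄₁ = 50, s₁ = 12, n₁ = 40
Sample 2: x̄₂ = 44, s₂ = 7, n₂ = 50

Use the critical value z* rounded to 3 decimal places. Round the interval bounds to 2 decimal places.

Both samples are large (n₁ = 40 ≥ 30, n₂ = 50 ≥ 30), so a z-interval for the difference of means applies.

Point estimate: x̄₁ - x̄₂ = 50 - 44 = 6

Standard error: SE = √(s₁²/n₁ + s₂²/n₂)
= √(12²/40 + 7²/50)
= √(3.600000 + 0.980000)
= 2.140093

For 95% confidence, z* = 1.96 (from standard normal table)
Margin of error: E = z* × SE = 1.96 × 2.140093 = 4.1946

Z-interval: (x̄₁ - x̄₂) ± E = 6 ± 4.1946 = (1.8054, 10.1946)

Rounded to 2 decimal places:

(1.81, 10.19)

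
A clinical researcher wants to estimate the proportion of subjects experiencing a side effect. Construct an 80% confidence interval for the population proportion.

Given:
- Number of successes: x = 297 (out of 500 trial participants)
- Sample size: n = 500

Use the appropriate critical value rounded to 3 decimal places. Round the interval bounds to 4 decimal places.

Sample proportion: p̂ = 297/500 = 0.594000

Check conditions for normal approximation:
  np̂ = 297 ≥ 10 ✓
  n(1-p̂) = 203 ≥ 10 ✓

The sample is large enough, so use a z-interval (normal approximation) for the proportion.

For 80% confidence, z* = 1.282 (from standard normal table)

Standard error: SE = √(p̂(1-p̂)/n) = √(0.594000×0.406000/500) = 0.02196197

Margin of error: E = z* × SE = 1.282 × 0.02196197 = 0.028155

Z-interval: p̂ ± E = 0.594000 ± 0.028155 = (0.565845, 0.622155)

Rounded to 4 decimal places:

(0.5658, 0.6222)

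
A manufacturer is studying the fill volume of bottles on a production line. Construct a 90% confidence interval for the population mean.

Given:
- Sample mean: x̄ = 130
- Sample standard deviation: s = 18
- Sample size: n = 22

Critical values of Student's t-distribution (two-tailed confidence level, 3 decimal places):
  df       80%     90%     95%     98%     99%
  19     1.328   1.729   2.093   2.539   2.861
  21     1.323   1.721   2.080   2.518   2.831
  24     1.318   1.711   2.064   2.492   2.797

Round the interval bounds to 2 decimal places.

The population standard deviation σ is unknown (only the sample standard deviation s is given), so use a t-interval with df = n - 1 = 22 - 1 = 21.

For 90% confidence with df = 21, t* = 1.721 (from t-table)

Standard error: SE = s/√n = 18/√22 = 3.837613

Margin of error: E = t* × SE = 1.721 × 3.837613 = 6.6045

T-interval: x̄ ± E = 130 ± 6.6045 = (123.3955, 136.6045)

Rounded to 2 decimal places:

(123.40, 136.60)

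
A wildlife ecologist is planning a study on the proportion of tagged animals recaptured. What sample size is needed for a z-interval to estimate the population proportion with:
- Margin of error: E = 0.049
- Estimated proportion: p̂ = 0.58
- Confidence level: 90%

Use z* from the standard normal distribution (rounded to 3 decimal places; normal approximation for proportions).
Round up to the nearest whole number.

Using z* for proportion z-interval (normal approximation).

For 90% confidence, z* = 1.645 (from standard normal table)

Sample size formula for proportion z-interval: n = z*²p̂(1-p̂)/E²

n = 1.645² × 0.58 × 0.42 / 0.049²
  = 2.706025 × 0.2436 / 0.002401
  = 274.5471

Round up to the nearest whole number: n = 275

275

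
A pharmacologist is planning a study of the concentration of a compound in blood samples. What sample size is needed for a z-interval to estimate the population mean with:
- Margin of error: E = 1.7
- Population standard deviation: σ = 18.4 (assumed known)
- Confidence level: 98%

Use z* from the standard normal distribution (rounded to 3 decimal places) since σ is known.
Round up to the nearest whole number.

Using z* since population σ is known (z-interval formula).

For 98% confidence, z* = 2.326 (from standard normal table)

Sample size formula for z-interval: n = (z*σ/E)²

n = (2.326 × 18.4 / 1.7)²
  = (25.175529)²
  = 633.8073

Round up to the nearest whole number: n = 634

634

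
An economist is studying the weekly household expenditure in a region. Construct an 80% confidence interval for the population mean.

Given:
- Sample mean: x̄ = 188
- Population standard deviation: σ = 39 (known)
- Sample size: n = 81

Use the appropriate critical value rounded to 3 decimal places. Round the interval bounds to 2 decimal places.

The population standard deviation σ is known, so use a z-interval (standard normal critical value).

For 80% confidence, z* = 1.282 (from standard normal table)

Standard error: SE = σ/√n = 39/√81 = 4.333333

Margin of error: E = z* × SE = 1.282 × 4.333333 = 5.5553

Z-interval: x̄ ± E = 188 ± 5.5553 = (182.4447, 193.5553)

Rounded to 2 decimal places:

(182.44, 193.56)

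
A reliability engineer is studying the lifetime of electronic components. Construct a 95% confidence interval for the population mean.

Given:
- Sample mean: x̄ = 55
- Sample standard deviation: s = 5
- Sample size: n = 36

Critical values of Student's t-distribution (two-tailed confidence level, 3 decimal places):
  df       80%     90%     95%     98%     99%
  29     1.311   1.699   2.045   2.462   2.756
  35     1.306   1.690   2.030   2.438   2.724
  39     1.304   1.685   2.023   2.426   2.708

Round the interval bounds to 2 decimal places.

The population standard deviation σ is unknown (only the sample standard deviation s is given), so use a t-interval with df = n - 1 = 36 - 1 = 35.

For 95% confidence with df = 35, t* = 2.030 (from t-table)

Standard error: SE = s/√n = 5/√36 = 0.833333

Margin of error: E = t* × SE = 2.030 × 0.833333 = 1.6917

T-interval: x̄ ± E = 55 ± 1.6917 = (53.3083, 56.6917)

Rounded to 2 decimal places:

(53.31, 56.69)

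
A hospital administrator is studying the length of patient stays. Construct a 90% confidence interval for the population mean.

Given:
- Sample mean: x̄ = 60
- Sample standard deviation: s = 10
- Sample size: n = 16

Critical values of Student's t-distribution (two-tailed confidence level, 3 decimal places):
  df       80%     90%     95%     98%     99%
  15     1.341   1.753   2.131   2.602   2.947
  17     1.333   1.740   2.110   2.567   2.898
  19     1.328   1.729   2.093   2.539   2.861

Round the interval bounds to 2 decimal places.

The population standard deviation σ is unknown (only the sample standard deviation s is given), so use a t-interval with df = n - 1 = 16 - 1 = 15.

For 90% confidence with df = 15, t* = 1.753 (from t-table)

Standard error: SE = s/√n = 10/√16 = 2.500000

Margin of error: E = t* × SE = 1.753 × 2.500000 = 4.3825

T-interval: x̄ ± E = 60 ± 4.3825 = (55.6175, 64.3825)

Rounded to 2 decimal places:

(55.62, 64.38)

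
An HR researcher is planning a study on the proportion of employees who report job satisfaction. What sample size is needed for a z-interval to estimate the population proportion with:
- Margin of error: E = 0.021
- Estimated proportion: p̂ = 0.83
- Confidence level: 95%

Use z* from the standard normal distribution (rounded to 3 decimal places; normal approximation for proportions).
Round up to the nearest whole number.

Using z* for proportion z-interval (normal approximation).

For 95% confidence, z* = 1.96 (from standard normal table)

Sample size formula for proportion z-interval: n = z*²p̂(1-p̂)/E²

n = 1.96² × 0.83 × 0.17 / 0.021²
  = 3.8416 × 0.1411 / 0.000441
  = 1229.1378

Round up to the nearest whole number: n = 1230

1230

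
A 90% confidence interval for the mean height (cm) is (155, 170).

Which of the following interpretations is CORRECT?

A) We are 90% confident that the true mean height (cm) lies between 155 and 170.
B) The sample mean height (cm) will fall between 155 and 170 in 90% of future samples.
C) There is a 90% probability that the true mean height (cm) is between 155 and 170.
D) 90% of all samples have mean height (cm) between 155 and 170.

A confidence interval represents our confidence in the procedure, not a probability statement about the parameter.

Key concept: If we repeated this sampling process many times and computed a 90% CI each time, about 90% of those intervals would contain the true population parameter.

For this specific interval (155, 170):
- Midpoint (point estimate): 162.5
- Margin of error: 7.5

The correct interpretation is the one stating confidence that the true parameter lies in the interval — option A.

A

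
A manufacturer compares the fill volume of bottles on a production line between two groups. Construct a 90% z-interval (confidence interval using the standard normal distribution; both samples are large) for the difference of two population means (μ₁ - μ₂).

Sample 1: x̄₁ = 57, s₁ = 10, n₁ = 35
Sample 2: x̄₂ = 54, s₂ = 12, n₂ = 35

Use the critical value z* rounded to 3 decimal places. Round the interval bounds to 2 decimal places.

Both samples are large (n₁ = 35 ≥ 30, n₂ = 35 ≥ 30), so a z-interval for the difference of means applies.

Point estimate: x̄₁ - x̄₂ = 57 - 54 = 3

Standard error: SE = √(s₁²/n₁ + s₂²/n₂)
= √(10²/35 + 12²/35)
= √(2.857143 + 4.114286)
= 2.640346

For 90% confidence, z* = 1.645 (from standard normal table)
Margin of error: E = z* × SE = 1.645 × 2.640346 = 4.3434

Z-interval: (x̄₁ - x̄₂) ± E = 3 ± 4.3434 = (-1.3434, 7.3434)

Rounded to 2 decimal places:

(-1.34, 7.34)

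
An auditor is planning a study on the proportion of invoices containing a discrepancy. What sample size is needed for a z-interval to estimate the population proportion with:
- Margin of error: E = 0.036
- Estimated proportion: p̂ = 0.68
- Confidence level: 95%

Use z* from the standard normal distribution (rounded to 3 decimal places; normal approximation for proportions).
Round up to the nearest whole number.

Using z* for proportion z-interval (normal approximation).

For 95% confidence, z* = 1.96 (from standard normal table)

Sample size formula for proportion z-interval: n = z*²p̂(1-p̂)/E²

n = 1.96² × 0.68 × 0.32 / 0.036²
  = 3.8416 × 0.2176 / 0.001296
  = 645.0094

Round up to the nearest whole number: n = 646

646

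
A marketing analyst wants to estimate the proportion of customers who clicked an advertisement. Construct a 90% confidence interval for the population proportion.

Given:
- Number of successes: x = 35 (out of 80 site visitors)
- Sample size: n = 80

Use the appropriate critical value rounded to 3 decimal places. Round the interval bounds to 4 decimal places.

Sample proportion: p̂ = 35/80 = 0.437500

Check conditions for normal approximation:
  np̂ = 35 ≥ 10 ✓
  n(1-p̂) = 45 ≥ 10 ✓

The sample is large enough, so use a z-interval (normal approximation) for the proportion.

For 90% confidence, z* = 1.645 (from standard normal table)

Standard error: SE = √(p̂(1-p̂)/n) = √(0.437500×0.562500/80) = 0.05546325

Margin of error: E = z* × SE = 1.645 × 0.05546325 = 0.091237

Z-interval: p̂ ± E = 0.437500 ± 0.091237 = (0.346263, 0.528737)

Rounded to 4 decimal places:

(0.3463, 0.5287)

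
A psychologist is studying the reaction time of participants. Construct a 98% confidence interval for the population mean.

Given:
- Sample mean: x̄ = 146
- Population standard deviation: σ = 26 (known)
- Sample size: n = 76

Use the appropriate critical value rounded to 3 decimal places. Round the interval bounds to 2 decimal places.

The population standard deviation σ is known, so use a z-interval (standard normal critical value).

For 98% confidence, z* = 2.326 (from standard normal table)

Standard error: SE = σ/√n = 26/√76 = 2.982405

Margin of error: E = z* × SE = 2.326 × 2.982405 = 6.9371

Z-interval: x̄ ± E = 146 ± 6.9371 = (139.0629, 152.9371)

Rounded to 2 decimal places:

(139.06, 152.94)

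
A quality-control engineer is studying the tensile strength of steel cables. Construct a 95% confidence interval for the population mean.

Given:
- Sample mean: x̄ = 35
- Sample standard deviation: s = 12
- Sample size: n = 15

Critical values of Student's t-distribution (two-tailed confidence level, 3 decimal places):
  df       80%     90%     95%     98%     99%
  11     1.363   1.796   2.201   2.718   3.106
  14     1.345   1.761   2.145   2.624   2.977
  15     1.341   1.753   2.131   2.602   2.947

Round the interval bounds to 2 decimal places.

The population standard deviation σ is unknown (only the sample standard deviation s is given), so use a t-interval with df = n - 1 = 15 - 1 = 14.

For 95% confidence with df = 14, t* = 2.145 (from t-table)

Standard error: SE = s/√n = 12/√15 = 3.098387

Margin of error: E = t* × SE = 2.145 × 3.098387 = 6.6460

T-interval: x̄ ± E = 35 ± 6.6460 = (28.3540, 41.6460)

Rounded to 2 decimal places:

(28.35, 41.65)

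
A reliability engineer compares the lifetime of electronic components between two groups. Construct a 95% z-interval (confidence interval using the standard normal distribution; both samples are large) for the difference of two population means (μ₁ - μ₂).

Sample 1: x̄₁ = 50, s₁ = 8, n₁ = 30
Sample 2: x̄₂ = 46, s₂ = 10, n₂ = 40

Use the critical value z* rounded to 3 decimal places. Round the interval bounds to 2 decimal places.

Both samples are large (n₁ = 30 ≥ 30, n₂ = 40 ≥ 30), so a z-interval for the difference of means applies.

Point estimate: x̄₁ - x̄₂ = 50 - 46 = 4

Standard error: SE = √(s₁²/n₁ + s₂²/n₂)
= √(8²/30 + 10²/40)
= √(2.133333 + 2.500000)
= 2.152518

For 95% confidence, z* = 1.96 (from standard normal table)
Margin of error: E = z* × SE = 1.96 × 2.152518 = 4.2189

Z-interval: (x̄₁ - x̄₂) ± E = 4 ± 4.2189 = (-0.2189, 8.2189)

Rounded to 2 decimal places:

(-0.22, 8.22)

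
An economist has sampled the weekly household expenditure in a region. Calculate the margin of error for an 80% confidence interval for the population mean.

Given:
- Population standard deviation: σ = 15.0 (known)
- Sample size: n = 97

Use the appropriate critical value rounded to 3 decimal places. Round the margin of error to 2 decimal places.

The population standard deviation σ is known, so use the z-interval margin of error formula.

For 80% confidence, z* = 1.282 (from standard normal table)

Margin of error formula for z-interval: E = z* × σ/√n

E = 1.282 × 15.0/√97
  = 1.282 × 1.523019
  = 1.9525

Rounded to 2 decimal places:

1.95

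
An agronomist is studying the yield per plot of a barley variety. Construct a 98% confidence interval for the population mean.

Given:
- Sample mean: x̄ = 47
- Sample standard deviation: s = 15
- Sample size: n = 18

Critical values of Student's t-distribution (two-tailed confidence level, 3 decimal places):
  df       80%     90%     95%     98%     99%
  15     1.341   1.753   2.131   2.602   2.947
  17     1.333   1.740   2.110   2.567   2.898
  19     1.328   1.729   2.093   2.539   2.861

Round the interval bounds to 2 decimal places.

The population standard deviation σ is unknown (only the sample standard deviation s is given), so use a t-interval with df = n - 1 = 18 - 1 = 17.

For 98% confidence with df = 17, t* = 2.567 (from t-table)

Standard error: SE = s/√n = 15/√18 = 3.535534

Margin of error: E = t* × SE = 2.567 × 3.535534 = 9.0757

T-interval: x̄ ± E = 47 ± 9.0757 = (37.9243, 56.0757)

Rounded to 2 decimal places:

(37.92, 56.08)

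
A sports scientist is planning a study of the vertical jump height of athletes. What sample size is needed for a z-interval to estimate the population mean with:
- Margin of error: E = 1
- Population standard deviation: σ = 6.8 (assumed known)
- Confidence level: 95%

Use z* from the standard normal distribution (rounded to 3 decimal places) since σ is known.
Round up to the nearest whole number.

Using z* since population σ is known (z-interval formula).

For 95% confidence, z* = 1.96 (from standard normal table)

Sample size formula for z-interval: n = (z*σ/E)²

n = (1.96 × 6.8 / 1)²
  = (13.328000)²
  = 177.6356

Round up to the nearest whole number: n = 178

178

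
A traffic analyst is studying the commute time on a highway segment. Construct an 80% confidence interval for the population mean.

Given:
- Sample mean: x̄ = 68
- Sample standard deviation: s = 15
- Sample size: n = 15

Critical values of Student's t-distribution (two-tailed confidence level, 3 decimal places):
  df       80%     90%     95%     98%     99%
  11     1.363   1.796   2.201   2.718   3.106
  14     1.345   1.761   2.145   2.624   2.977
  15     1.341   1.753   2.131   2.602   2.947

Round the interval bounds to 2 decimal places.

The population standard deviation σ is unknown (only the sample standard deviation s is given), so use a t-interval with df = n - 1 = 15 - 1 = 14.

For 80% confidence with df = 14, t* = 1.345 (from t-table)

Standard error: SE = s/√n = 15/√15 = 3.872983

Margin of error: E = t* × SE = 1.345 × 3.872983 = 5.2092

T-interval: x̄ ± E = 68 ± 5.2092 = (62.7908, 73.2092)

Rounded to 2 decimal places:

(62.79, 73.21)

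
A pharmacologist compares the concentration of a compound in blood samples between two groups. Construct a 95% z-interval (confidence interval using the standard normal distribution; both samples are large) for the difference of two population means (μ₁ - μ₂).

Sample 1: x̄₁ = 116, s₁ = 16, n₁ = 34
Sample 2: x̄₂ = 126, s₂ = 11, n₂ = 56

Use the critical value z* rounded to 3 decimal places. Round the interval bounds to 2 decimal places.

Both samples are large (n₁ = 34 ≥ 30, n₂ = 56 ≥ 30), so a z-interval for the difference of means applies.

Point estimate: x̄₁ - x̄₂ = 116 - 126 = -10

Standard error: SE = √(s₁²/n₁ + s₂²/n₂)
= √(16²/34 + 11²/56)
= √(7.529412 + 2.160714)
= 3.112897

For 95% confidence, z* = 1.96 (from standard normal table)
Margin of error: E = z* × SE = 1.96 × 3.112897 = 6.1013

Z-interval: (x̄₁ - x̄₂) ± E = -10 ± 6.1013 = (-16.1013, -3.8987)

Rounded to 2 decimal places:

(-16.10, -3.90)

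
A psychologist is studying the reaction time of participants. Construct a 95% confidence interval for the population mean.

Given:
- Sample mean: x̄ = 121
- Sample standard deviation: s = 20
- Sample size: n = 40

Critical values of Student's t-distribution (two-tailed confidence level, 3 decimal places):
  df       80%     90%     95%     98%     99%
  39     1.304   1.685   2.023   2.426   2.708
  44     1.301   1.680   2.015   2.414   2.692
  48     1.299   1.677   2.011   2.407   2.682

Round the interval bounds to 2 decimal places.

The population standard deviation σ is unknown (only the sample standard deviation s is given), so use a t-interval with df = n - 1 = 40 - 1 = 39.

For 95% confidence with df = 39, t* = 2.023 (from t-table)

Standard error: SE = s/√n = 20/√40 = 3.162278

Margin of error: E = t* × SE = 2.023 × 3.162278 = 6.3973

T-interval: x̄ ± E = 121 ± 6.3973 = (114.6027, 127.3973)

Rounded to 2 decimal places:

(114.60, 127.40)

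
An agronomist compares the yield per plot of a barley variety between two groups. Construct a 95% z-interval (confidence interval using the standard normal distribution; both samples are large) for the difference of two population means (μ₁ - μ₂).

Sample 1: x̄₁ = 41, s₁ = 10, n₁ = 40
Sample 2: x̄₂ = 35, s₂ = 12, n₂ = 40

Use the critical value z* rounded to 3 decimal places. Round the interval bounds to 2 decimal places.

Both samples are large (n₁ = 40 ≥ 30, n₂ = 40 ≥ 30), so a z-interval for the difference of means applies.

Point estimate: x̄₁ - x̄₂ = 41 - 35 = 6

Standard error: SE = √(s₁²/n₁ + s₂²/n₂)
= √(10²/40 + 12²/40)
= √(2.500000 + 3.600000)
= 2.469818

For 95% confidence, z* = 1.96 (from standard normal table)
Margin of error: E = z* × SE = 1.96 × 2.469818 = 4.8408

Z-interval: (x̄₁ - x̄₂) ± E = 6 ± 4.8408 = (1.1592, 10.8408)

Rounded to 2 decimal places:

(1.16, 10.84)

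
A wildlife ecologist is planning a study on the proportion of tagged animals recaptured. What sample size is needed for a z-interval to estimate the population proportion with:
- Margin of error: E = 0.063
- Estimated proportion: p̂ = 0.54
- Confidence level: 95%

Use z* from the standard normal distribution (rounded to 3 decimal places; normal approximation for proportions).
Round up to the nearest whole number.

Using z* for proportion z-interval (normal approximation).

For 95% confidence, z* = 1.96 (from standard normal table)

Sample size formula for proportion z-interval: n = z*²p̂(1-p̂)/E²

n = 1.96² × 0.54 × 0.46 / 0.063²
  = 3.8416 × 0.2484 / 0.003969
  = 240.4267

Round up to the nearest whole number: n = 241

241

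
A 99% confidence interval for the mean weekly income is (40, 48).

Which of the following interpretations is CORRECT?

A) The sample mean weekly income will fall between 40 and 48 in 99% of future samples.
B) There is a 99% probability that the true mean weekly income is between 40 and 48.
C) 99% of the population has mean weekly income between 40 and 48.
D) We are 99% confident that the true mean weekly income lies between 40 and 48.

A confidence interval represents our confidence in the procedure, not a probability statement about the parameter.

Key concept: If we repeated this sampling process many times and computed a 99% CI each time, about 99% of those intervals would contain the true population parameter.

For this specific interval (40, 48):
- Midpoint (point estimate): 44
- Margin of error: 4

The correct interpretation is the one stating confidence that the true parameter lies in the interval — option D.

D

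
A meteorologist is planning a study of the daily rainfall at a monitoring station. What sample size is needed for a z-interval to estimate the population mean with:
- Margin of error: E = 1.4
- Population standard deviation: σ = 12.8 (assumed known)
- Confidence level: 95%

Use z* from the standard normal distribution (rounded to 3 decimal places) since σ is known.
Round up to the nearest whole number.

Using z* since population σ is known (z-interval formula).

For 95% confidence, z* = 1.96 (from standard normal table)

Sample size formula for z-interval: n = (z*σ/E)²

n = (1.96 × 12.8 / 1.4)²
  = (17.920000)²
  = 321.1264

Round up to the nearest whole number: n = 322

322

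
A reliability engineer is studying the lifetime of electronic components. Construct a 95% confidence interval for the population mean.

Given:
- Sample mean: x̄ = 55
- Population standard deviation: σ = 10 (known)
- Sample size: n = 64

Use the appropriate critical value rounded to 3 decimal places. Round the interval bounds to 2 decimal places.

The population standard deviation σ is known, so use a z-interval (standard normal critical value).

For 95% confidence, z* = 1.96 (from standard normal table)

Standard error: SE = σ/√n = 10/√64 = 1.250000

Margin of error: E = z* × SE = 1.96 × 1.250000 = 2.4500

Z-interval: x̄ ± E = 55 ± 2.4500 = (52.5500, 57.4500)

Rounded to 2 decimal places:

(52.55, 57.45)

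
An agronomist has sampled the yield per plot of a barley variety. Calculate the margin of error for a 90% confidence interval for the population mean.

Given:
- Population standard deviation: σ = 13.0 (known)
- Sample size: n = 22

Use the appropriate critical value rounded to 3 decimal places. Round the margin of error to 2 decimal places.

The population standard deviation σ is known, so use the z-interval margin of error formula.

For 90% confidence, z* = 1.645 (from standard normal table)

Margin of error formula for z-interval: E = z* × σ/√n

E = 1.645 × 13.0/√22
  = 1.645 × 2.771609
  = 4.5593

Rounded to 2 decimal places:

4.56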